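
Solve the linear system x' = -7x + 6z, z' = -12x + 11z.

Coefficient matrix A = [[-7, 6], [-12, 11]].
Characteristic polynomial det(A - λI) = λ^2 - 4λ - 5 = 0.
Eigenvalues λ = -1, 5.
For λ=-1: (A-λI) row 1 is [-6, 6], so an eigenvector is (1, 1).
For λ=5: (A-λI) row 1 is [-12, 6], so an eigenvector is (1, 2).
General solution: c_1e^(-t)(1,1) + c_2e^(5t)(1,2).

x(t) = c_1e^(-t) + c_2e^(5t), z(t) = c_1e^(-t) + 2c_2e^(5t)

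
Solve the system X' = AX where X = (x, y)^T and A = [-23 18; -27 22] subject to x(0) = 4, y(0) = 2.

x(t) = -4e^(4t) + 8e^(-5t), y(t) = -6e^(4t) + 8e^(-5t)

Coefficient matrix A = [[-23, 18], [-27, 22]].
Characteristic polynomial det(A - λI) = λ^2 + λ - 20 = 0.
Eigenvalues λ = -5, 4.
For λ=-5: (A-λI) row 1 is [-18, 18], so an eigenvector is (-1, -1).
For λ=4: (A-λI) row 1 is [-27, 18], so an eigenvector is (2, 3).
General solution: K_1e^(-5t)(-1,-1) + K_2e^(4t)(2,3).
Applying x(0)=4, y(0)=2 gives K_1=-8, K_2=-2.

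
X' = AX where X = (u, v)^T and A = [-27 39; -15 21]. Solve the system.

u(t) = -3c_1e^(-3t)sin(3t) + 2c_1e^(-3t)cos(3t) + 2c_2e^(-3t)sin(3t) + 3c_2e^(-3t)cos(3t), v(t) = -2c_1e^(-3t)sin(3t) + c_1e^(-3t)cos(3t) + c_2e^(-3t)sin(3t) + 2c_2e^(-3t)cos(3t)

Coefficient matrix A = [[-27, 39], [-15, 21]].
Characteristic polynomial det(A - λI) = λ^2 + 6λ + 18 = 0.
Eigenvalues λ = -3 ± 3i (complex conjugate pair).
For λ=-3+3i: an eigenvector is (2,1) - i(-3,-2) = (2 + 3i, 1 + 2i).
A real fundamental pair from Re and Im of e^((-3+3i)t)v: X_1 = e^(-3t)(cos(3t)·(2,1) + sin(3t)·(-3,-2)), X_2 = e^(-3t)(sin(3t)·(2,1) - cos(3t)·(-3,-2)).
General solution: c_1X_1 + c_2X_2.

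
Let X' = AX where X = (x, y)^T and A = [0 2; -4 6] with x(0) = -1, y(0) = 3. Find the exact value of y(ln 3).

603

A = [[0,2],[-4,6]]; eigenvalues λ = 2, 4.
Eigenvectors: (-1,-1) for λ=2, (1,2) for λ=4.
From the initial condition, c_1 = 5, c_2 = 4.
y(ln 3) = (5)(3^2)(-1) + (4)(3^4)(2) = 603.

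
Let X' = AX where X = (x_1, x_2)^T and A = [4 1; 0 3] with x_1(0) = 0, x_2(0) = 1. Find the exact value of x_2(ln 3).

A = [[4,1],[0,3]]; eigenvalues λ = 4, 3.
Eigenvectors: (1,0) for λ=4, (1,-1) for λ=3.
From the initial condition, c_1 = 1, c_2 = -1.
x_2(ln 3) = (1)(3^4)(0) + (-1)(3^3)(-1) = 27.

27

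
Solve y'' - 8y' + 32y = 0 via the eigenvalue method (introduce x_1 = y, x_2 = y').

Let x_1 = y, x_2 = y'. Then x_1' = x_2 and x_2' = -32x_1 + 8x_2.
A = [[0,1],[-32,8]]; det(A-λI) = λ^2 - 8λ + 32.
Eigenvalues λ = 4 ± 4i.

y(t) = K_1e^(4t)cos(4t) + K_2e^(4t)sin(4t)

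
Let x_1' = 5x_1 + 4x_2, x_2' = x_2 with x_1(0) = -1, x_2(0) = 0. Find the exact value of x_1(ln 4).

A = [[5,4],[0,1]]; eigenvalues λ = 5, 1.
Eigenvectors: (-1,0) for λ=5, (-1,1) for λ=1.
From the initial condition, c_1 = 1, c_2 = 0.
x_1(ln 4) = (1)(4^5)(-1) + (0)(4^1)(-1) = -1024.

-1024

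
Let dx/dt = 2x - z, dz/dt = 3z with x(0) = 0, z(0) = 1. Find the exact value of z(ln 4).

A = [[2,-1],[0,3]]; eigenvalues λ = 3, 2.
Eigenvectors: (-1,1) for λ=3, (-1,0) for λ=2.
From the initial condition, c_1 = 1, c_2 = -1.
z(ln 4) = (1)(4^3)(1) + (-1)(4^2)(0) = 64.

64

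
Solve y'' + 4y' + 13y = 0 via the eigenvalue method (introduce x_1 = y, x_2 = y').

Let x_1 = y, x_2 = y'. Then x_1' = x_2 and x_2' = -13x_1 - 4x_2.
A = [[0,1],[-13,-4]]; det(A-λI) = λ^2 + 4λ + 13.
Eigenvalues λ = -2 ± 3i.

y(t) = K_1e^(-2t)cos(3t) + K_2e^(-2t)sin(3t)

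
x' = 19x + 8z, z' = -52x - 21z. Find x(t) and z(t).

x(t) = -K_1e^(-t)sin(4t) + K_1e^(-t)cos(4t) + K_2e^(-t)sin(4t) + K_2e^(-t)cos(4t), z(t) = 2K_1e^(-t)sin(4t) - 3K_1e^(-t)cos(4t) - 3K_2e^(-t)sin(4t) - 2K_2e^(-t)cos(4t)

Coefficient matrix A = [[19, 8], [-52, -21]].
Characteristic polynomial det(A - λI) = λ^2 + 2λ + 17 = 0.
Eigenvalues λ = -1 ± 4i (complex conjugate pair).
For λ=-1+4i: an eigenvector is (1,-3) - i(-1,2) = (1 + i, -3 - 2i).
A real fundamental pair from Re and Im of e^((-1+4i)t)v: X_1 = e^(-t)(cos(4t)·(1,-3) + sin(4t)·(-1,2)), X_2 = e^(-t)(sin(4t)·(1,-3) - cos(4t)·(-1,2)).
General solution: K_1X_1 + K_2X_2.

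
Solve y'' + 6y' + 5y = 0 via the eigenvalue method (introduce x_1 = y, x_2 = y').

y(t) = K_1e^(-t) + K_2e^(-5t)

Let x_1 = y, x_2 = y'. Then x_1' = x_2 and x_2' = -5x_1 - 6x_2.
A = [[0,1],[-5,-6]]; det(A-λI) = λ^2 + 6λ + 5.
Eigenvalues λ = -1, -5 with eigenvectors (1,-1), (1,-5).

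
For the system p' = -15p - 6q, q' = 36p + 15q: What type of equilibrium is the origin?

A = [[-15,-6],[36,15]]; det(A-λI) = λ^2 - 9.
λ = 3, -3: opposite signs.

saddle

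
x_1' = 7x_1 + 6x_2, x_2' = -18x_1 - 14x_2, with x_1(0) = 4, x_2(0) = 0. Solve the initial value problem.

Coefficient matrix A = [[7, 6], [-18, -14]].
Characteristic polynomial det(A - λI) = λ^2 + 7λ + 10 = 0.
Eigenvalues λ = -2, -5.
For λ=-2: (A-λI) row 1 is [9, 6], so an eigenvector is (-2, 3).
For λ=-5: (A-λI) row 1 is [12, 6], so an eigenvector is (1, -2).
General solution: C_1e^(-2t)(-2,3) + C_2e^(-5t)(1,-2).
Applying x_1(0)=4, x_2(0)=0 gives C_1=-8, C_2=-12.

x_1(t) = 16e^(-2t) - 12e^(-5t), x_2(t) = -24e^(-2t) + 24e^(-5t)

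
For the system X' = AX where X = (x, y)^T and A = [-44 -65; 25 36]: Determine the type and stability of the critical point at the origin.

A = [[-44,-65],[25,36]]; det(A-λI) = λ^2 + 8λ + 41.
λ = -4 ± 5i: negative real part.

stable spiral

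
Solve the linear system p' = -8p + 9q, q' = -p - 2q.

p(t) = -3K_1e^(-5t) - 3K_2te^(-5t) - 2K_2e^(-5t), q(t) = -K_1e^(-5t) - K_2te^(-5t) - K_2e^(-5t)

Coefficient matrix A = [[-8, 9], [-1, -2]].
Characteristic polynomial det(A - λI) = λ^2 + 10λ + 25 = 0.
Single eigenvalue λ = -5 with algebraic multiplicity 2.
Eigenvector v = (-3,-1); generalized eigenvector w with (A-λI)w=v is (-2,-1).
General solution: e^(-5t)[K_1·v + K_2·(t·v + w)].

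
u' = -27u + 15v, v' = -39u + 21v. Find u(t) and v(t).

u(t) = -2c_1e^(-3t)sin(3t) - c_1e^(-3t)cos(3t) - c_2e^(-3t)sin(3t) + 2c_2e^(-3t)cos(3t), v(t) = -3c_1e^(-3t)sin(3t) - 2c_1e^(-3t)cos(3t) - 2c_2e^(-3t)sin(3t) + 3c_2e^(-3t)cos(3t)

Coefficient matrix A = [[-27, 15], [-39, 21]].
Characteristic polynomial det(A - λI) = λ^2 + 6λ + 18 = 0.
Eigenvalues λ = -3 ± 3i (complex conjugate pair).
For λ=-3+3i: an eigenvector is (-1,-2) - i(-2,-3) = (-1 + 2i, -2 + 3i).
A real fundamental pair from Re and Im of e^((-3+3i)t)v: X_1 = e^(-3t)(cos(3t)·(-1,-2) + sin(3t)·(-2,-3)), X_2 = e^(-3t)(sin(3t)·(-1,-2) - cos(3t)·(-2,-3)).
General solution: c_1X_1 + c_2X_2.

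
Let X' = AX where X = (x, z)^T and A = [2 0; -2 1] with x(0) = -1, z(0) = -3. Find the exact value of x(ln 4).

A = [[2,0],[-2,1]]; eigenvalues λ = 2, 1.
Eigenvectors: (1,-2) for λ=2, (0,-1) for λ=1.
From the initial condition, c_1 = -1, c_2 = 5.
x(ln 4) = (-1)(4^2)(1) + (5)(4^1)(0) = -16.

-16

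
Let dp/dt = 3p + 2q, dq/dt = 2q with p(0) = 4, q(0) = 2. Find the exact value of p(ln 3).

180

A = [[3,2],[0,2]]; eigenvalues λ = 2, 3.
Eigenvectors: (2,-1) for λ=2, (1,0) for λ=3.
From the initial condition, c_1 = -2, c_2 = 8.
p(ln 3) = (-2)(3^2)(2) + (8)(3^3)(1) = 180.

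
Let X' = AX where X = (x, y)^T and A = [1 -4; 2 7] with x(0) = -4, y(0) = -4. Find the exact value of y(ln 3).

A = [[1,-4],[2,7]]; eigenvalues λ = 5, 3.
Eigenvectors: (1,-1) for λ=5, (-2,1) for λ=3.
From the initial condition, c_1 = 12, c_2 = 8.
y(ln 3) = (12)(3^5)(-1) + (8)(3^3)(1) = -2700.

-2700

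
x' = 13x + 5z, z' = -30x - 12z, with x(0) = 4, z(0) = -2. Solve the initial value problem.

x(t) = 10e^(3t) - 6e^(-2t), z(t) = -20e^(3t) + 18e^(-2t)

Coefficient matrix A = [[13, 5], [-30, -12]].
Characteristic polynomial det(A - λI) = λ^2 - λ - 6 = 0.
Eigenvalues λ = 3, -2.
For λ=3: (A-λI) row 1 is [10, 5], so an eigenvector is (-1, 2).
For λ=-2: (A-λI) row 1 is [15, 5], so an eigenvector is (-1, 3).
General solution: c_1e^(3t)(-1,2) + c_2e^(-2t)(-1,3).
Applying x(0)=4, z(0)=-2 gives c_1=-10, c_2=6.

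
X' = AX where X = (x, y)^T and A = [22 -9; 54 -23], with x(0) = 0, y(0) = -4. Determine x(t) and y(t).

x(t) = 4e^(4t) - 4e^(-5t), y(t) = 8e^(4t) - 12e^(-5t)

Coefficient matrix A = [[22, -9], [54, -23]].
Characteristic polynomial det(A - λI) = λ^2 + λ - 20 = 0.
Eigenvalues λ = 4, -5.
For λ=4: (A-λI) row 1 is [18, -9], so an eigenvector is (1, 2).
For λ=-5: (A-λI) row 1 is [27, -9], so an eigenvector is (1, 3).
General solution: c_1e^(4t)(1,2) + c_2e^(-5t)(1,3).
Applying x(0)=0, y(0)=-4 gives c_1=4, c_2=-4.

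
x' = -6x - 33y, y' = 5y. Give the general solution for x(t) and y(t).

Coefficient matrix A = [[-6, -33], [0, 5]].
Characteristic polynomial det(A - λI) = λ^2 + λ - 30 = 0.
Eigenvalues λ = 5, -6.
For λ=5: (A-λI) row 1 is [-11, -33], so an eigenvector is (-3, 1).
For λ=-6: (A-λI) row 1 is [0, -33], so an eigenvector is (-1, 0).
General solution: C_1e^(5t)(-3,1) + C_2e^(-6t)(-1,0).

x(t) = -3C_1e^(5t) - C_2e^(-6t), y(t) = C_1e^(5t)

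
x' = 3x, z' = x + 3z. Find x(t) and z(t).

x(t) = c_2e^(3t), z(t) = c_1e^(3t) + c_2te^(3t) + 3c_2e^(3t)

Coefficient matrix A = [[3, 0], [1, 3]].
Characteristic polynomial det(A - λI) = λ^2 - 6λ + 9 = 0.
Single eigenvalue λ = 3 with algebraic multiplicity 2.
Eigenvector v = (0,1); generalized eigenvector w with (A-λI)w=v is (1,3).
General solution: e^(3t)[c_1·v + c_2·(t·v + w)].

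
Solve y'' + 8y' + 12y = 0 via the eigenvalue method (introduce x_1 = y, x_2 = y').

y(t) = C_1e^(-2t) + C_2e^(-6t)

Let x_1 = y, x_2 = y'. Then x_1' = x_2 and x_2' = -12x_1 - 8x_2.
A = [[0,1],[-12,-8]]; det(A-λI) = λ^2 + 8λ + 12.
Eigenvalues λ = -2, -6 with eigenvectors (1,-2), (1,-6).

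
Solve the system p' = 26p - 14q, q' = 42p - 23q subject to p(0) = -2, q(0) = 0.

p(t) = -8e^(5t) + 6e^(-2t), q(t) = -12e^(5t) + 12e^(-2t)

Coefficient matrix A = [[26, -14], [42, -23]].
Characteristic polynomial det(A - λI) = λ^2 - 3λ - 10 = 0.
Eigenvalues λ = 5, -2.
For λ=5: (A-λI) row 1 is [21, -14], so an eigenvector is (2, 3).
For λ=-2: (A-λI) row 1 is [28, -14], so an eigenvector is (-1, -2).
General solution: c_1e^(5t)(2,3) + c_2e^(-2t)(-1,-2).
Applying p(0)=-2, q(0)=0 gives c_1=-4, c_2=-6.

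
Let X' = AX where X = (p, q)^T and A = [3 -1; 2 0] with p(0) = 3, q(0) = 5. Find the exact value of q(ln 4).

A = [[3,-1],[2,0]]; eigenvalues λ = 1, 2.
Eigenvectors: (-1,-2) for λ=1, (1,1) for λ=2.
From the initial condition, c_1 = -2, c_2 = 1.
q(ln 4) = (-2)(4^1)(-2) + (1)(4^2)(1) = 32.

32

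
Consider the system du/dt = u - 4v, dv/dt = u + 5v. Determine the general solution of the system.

u(t) = -2K_1e^(3t) - 2K_2te^(3t) - K_2e^(3t), v(t) = K_1e^(3t) + K_2te^(3t) + K_2e^(3t)

Coefficient matrix A = [[1, -4], [1, 5]].
Characteristic polynomial det(A - λI) = λ^2 - 6λ + 9 = 0.
Single eigenvalue λ = 3 with algebraic multiplicity 2.
Eigenvector v = (-2,1); generalized eigenvector w with (A-λI)w=v is (-1,1).
General solution: e^(3t)[K_1·v + K_2·(t·v + w)].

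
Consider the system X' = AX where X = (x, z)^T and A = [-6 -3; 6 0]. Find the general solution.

Coefficient matrix A = [[-6, -3], [6, 0]].
Characteristic polynomial det(A - λI) = λ^2 + 6λ + 18 = 0.
Eigenvalues λ = -3 ± 3i (complex conjugate pair).
For λ=-3+3i: an eigenvector is (1,-1) - i(0,1) = (1, -1 - i).
A real fundamental pair from Re and Im of e^((-3+3i)t)v: X_1 = e^(-3t)(cos(3t)·(1,-1) + sin(3t)·(0,1)), X_2 = e^(-3t)(sin(3t)·(1,-1) - cos(3t)·(0,1)).
General solution: C_1X_1 + C_2X_2.

x(t) = C_1e^(-3t)cos(3t) + C_2e^(-3t)sin(3t), z(t) = C_1e^(-3t)sin(3t) - C_1e^(-3t)cos(3t) - C_2e^(-3t)sin(3t) - C_2e^(-3t)cos(3t)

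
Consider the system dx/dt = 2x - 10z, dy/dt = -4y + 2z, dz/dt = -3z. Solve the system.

Coefficient matrix A = [[2, 0, -10], [0, -4, 2], [0, 0, -3]].
det(A - λI) = 0 gives eigenvalues λ = -3, -4, 2.
For λ=-3: eigenvector (2,2,1).
For λ=-4: eigenvector (0,1,0).
For λ=2: eigenvector (1,0,0).
General solution: c_1e^(-3t)(2,2,1) + c_2e^(-4t)(0,1,0) + c_3e^(2t)(1,0,0).

x(t) = 2c_1e^(-3t) + c_3e^(2t), y(t) = 2c_1e^(-3t) + c_2e^(-4t), z(t) = c_1e^(-3t)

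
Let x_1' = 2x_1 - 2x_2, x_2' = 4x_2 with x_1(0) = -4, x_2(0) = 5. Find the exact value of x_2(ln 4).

1280

A = [[2,-2],[0,4]]; eigenvalues λ = 4, 2.
Eigenvectors: (1,-1) for λ=4, (1,0) for λ=2.
From the initial condition, c_1 = -5, c_2 = 1.
x_2(ln 4) = (-5)(4^4)(-1) + (1)(4^2)(0) = 1280.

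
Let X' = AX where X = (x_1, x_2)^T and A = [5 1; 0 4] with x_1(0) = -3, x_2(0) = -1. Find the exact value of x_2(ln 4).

-256

A = [[5,1],[0,4]]; eigenvalues λ = 4, 5.
Eigenvectors: (-1,1) for λ=4, (-1,0) for λ=5.
From the initial condition, c_1 = -1, c_2 = 4.
x_2(ln 4) = (-1)(4^4)(1) + (4)(4^5)(0) = -256.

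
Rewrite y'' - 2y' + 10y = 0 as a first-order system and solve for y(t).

y(t) = K_1e^(t)cos(3t) + K_2e^(t)sin(3t)

Let x_1 = y, x_2 = y'. Then x_1' = x_2 and x_2' = -10x_1 + 2x_2.
A = [[0,1],[-10,2]]; det(A-λI) = λ^2 - 2λ + 10.
Eigenvalues λ = 1 ± 3i.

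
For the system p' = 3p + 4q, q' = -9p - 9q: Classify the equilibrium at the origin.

stable improper node

A = [[3,4],[-9,-9]]; det(A-λI) = λ^2 + 6λ + 9.
repeated λ = -3 with a single eigenvector.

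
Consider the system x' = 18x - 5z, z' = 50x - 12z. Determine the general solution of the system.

Coefficient matrix A = [[18, -5], [50, -12]].
Characteristic polynomial det(A - λI) = λ^2 - 6λ + 34 = 0.
Eigenvalues λ = 3 ± 5i (complex conjugate pair).
For λ=3+5i: an eigenvector is (0,-1) - i(1,3) = (0 - i, -1 - 3i).
A real fundamental pair from Re and Im of e^((3+5i)t)v: X_1 = e^(3t)(cos(5t)·(0,-1) + sin(5t)·(1,3)), X_2 = e^(3t)(sin(5t)·(0,-1) - cos(5t)·(1,3)).
General solution: K_1X_1 + K_2X_2.

x(t) = K_1e^(3t)sin(5t) - K_2e^(3t)cos(5t), z(t) = 3K_1e^(3t)sin(5t) - K_1e^(3t)cos(5t) - K_2e^(3t)sin(5t) - 3K_2e^(3t)cos(5t)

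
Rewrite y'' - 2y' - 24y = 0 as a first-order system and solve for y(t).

Let x_1 = y, x_2 = y'. Then x_1' = x_2 and x_2' = 24x_1 + 2x_2.
A = [[0,1],[24,2]]; det(A-λI) = λ^2 - 2λ - 24.
Eigenvalues λ = -4, 6 with eigenvectors (1,-4), (1,6).

y(t) = K_1e^(-4t) + K_2e^(6t)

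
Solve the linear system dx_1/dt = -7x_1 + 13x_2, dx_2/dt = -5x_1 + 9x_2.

Coefficient matrix A = [[-7, 13], [-5, 9]].
Characteristic polynomial det(A - λI) = λ^2 - 2λ + 2 = 0.
Eigenvalues λ = 1 ± i (complex conjugate pair).
For λ=1+i: an eigenvector is (3,2) - i(2,1) = (3 - 2i, 2 - i).
A real fundamental pair from Re and Im of e^((1+i)t)v: X_1 = e^(t)(cos(t)·(3,2) + sin(t)·(2,1)), X_2 = e^(t)(sin(t)·(3,2) - cos(t)·(2,1)).
General solution: C_1X_1 + C_2X_2.

x_1(t) = 2C_1e^(t)sin(t) + 3C_1e^(t)cos(t) + 3C_2e^(t)sin(t) - 2C_2e^(t)cos(t), x_2(t) = C_1e^(t)sin(t) + 2C_1e^(t)cos(t) + 2C_2e^(t)sin(t) - C_2e^(t)cos(t)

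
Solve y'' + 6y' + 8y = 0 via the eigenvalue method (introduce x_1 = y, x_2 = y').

Let x_1 = y, x_2 = y'. Then x_1' = x_2 and x_2' = -8x_1 - 6x_2.
A = [[0,1],[-8,-6]]; det(A-λI) = λ^2 + 6λ + 8.
Eigenvalues λ = -2, -4 with eigenvectors (1,-2), (1,-4).

y(t) = K_1e^(-2t) + K_2e^(-4t)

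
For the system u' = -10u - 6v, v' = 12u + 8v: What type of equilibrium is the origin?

saddle

A = [[-10,-6],[12,8]]; det(A-λI) = λ^2 + 2λ - 8.
λ = -4, 2: opposite signs.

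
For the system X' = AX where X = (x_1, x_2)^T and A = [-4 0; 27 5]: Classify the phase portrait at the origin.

saddle

A = [[-4,0],[27,5]]; det(A-λI) = λ^2 - λ - 20.
λ = 5, -4: opposite signs.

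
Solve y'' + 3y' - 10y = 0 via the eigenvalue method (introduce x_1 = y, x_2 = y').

y(t) = c_1e^(-5t) + c_2e^(2t)

Let x_1 = y, x_2 = y'. Then x_1' = x_2 and x_2' = 10x_1 - 3x_2.
A = [[0,1],[10,-3]]; det(A-λI) = λ^2 + 3λ - 10.
Eigenvalues λ = -5, 2 with eigenvectors (1,-5), (1,2).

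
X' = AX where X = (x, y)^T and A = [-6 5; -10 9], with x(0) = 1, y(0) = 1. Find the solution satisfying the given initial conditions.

Coefficient matrix A = [[-6, 5], [-10, 9]].
Characteristic polynomial det(A - λI) = λ^2 - 3λ - 4 = 0.
Eigenvalues λ = 4, -1.
For λ=4: (A-λI) row 1 is [-10, 5], so an eigenvector is (-1, -2).
For λ=-1: (A-λI) row 1 is [-5, 5], so an eigenvector is (1, 1).
General solution: K_1e^(4t)(-1,-2) + K_2e^(-t)(1,1).
Applying x(0)=1, y(0)=1 gives K_1=0, K_2=1.

x(t) = e^(-t), y(t) = e^(-t)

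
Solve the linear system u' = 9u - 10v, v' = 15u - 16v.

Coefficient matrix A = [[9, -10], [15, -16]].
Characteristic polynomial det(A - λI) = λ^2 + 7λ + 6 = 0.
Eigenvalues λ = -6, -1.
For λ=-6: (A-λI) row 1 is [15, -10], so an eigenvector is (-2, -3).
For λ=-1: (A-λI) row 1 is [10, -10], so an eigenvector is (-1, -1).
General solution: K_1e^(-6t)(-2,-3) + K_2e^(-t)(-1,-1).

u(t) = -2K_1e^(-6t) - K_2e^(-t), v(t) = -3K_1e^(-6t) - K_2e^(-t)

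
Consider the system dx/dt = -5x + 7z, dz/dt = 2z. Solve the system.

Coefficient matrix A = [[-5, 7], [0, 2]].
Characteristic polynomial det(A - λI) = λ^2 + 3λ - 10 = 0.
Eigenvalues λ = 2, -5.
For λ=2: (A-λI) row 1 is [-7, 7], so an eigenvector is (-1, -1).
For λ=-5: (A-λI) row 1 is [0, 7], so an eigenvector is (1, 0).
General solution: C_1e^(2t)(-1,-1) + C_2e^(-5t)(1,0).

x(t) = -C_1e^(2t) + C_2e^(-5t), z(t) = -C_1e^(2t)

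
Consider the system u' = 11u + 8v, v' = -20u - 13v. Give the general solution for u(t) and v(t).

u(t) = c_1e^(-t)sin(4t) + c_1e^(-t)cos(4t) + c_2e^(-t)sin(4t) - c_2e^(-t)cos(4t), v(t) = -2c_1e^(-t)sin(4t) - c_1e^(-t)cos(4t) - c_2e^(-t)sin(4t) + 2c_2e^(-t)cos(4t)

Coefficient matrix A = [[11, 8], [-20, -13]].
Characteristic polynomial det(A - λI) = λ^2 + 2λ + 17 = 0.
Eigenvalues λ = -1 ± 4i (complex conjugate pair).
For λ=-1+4i: an eigenvector is (1,-1) - i(1,-2) = (1 - i, -1 + 2i).
A real fundamental pair from Re and Im of e^((-1+4i)t)v: X_1 = e^(-t)(cos(4t)·(1,-1) + sin(4t)·(1,-2)), X_2 = e^(-t)(sin(4t)·(1,-1) - cos(4t)·(1,-2)).
General solution: c_1X_1 + c_2X_2.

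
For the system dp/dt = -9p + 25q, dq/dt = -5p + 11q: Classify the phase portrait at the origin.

unstable spiral

A = [[-9,25],[-5,11]]; det(A-λI) = λ^2 - 2λ + 26.
λ = 1 ± 5i: positive real part.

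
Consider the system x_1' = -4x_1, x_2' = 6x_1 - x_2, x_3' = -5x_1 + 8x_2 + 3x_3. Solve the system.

x_1(t) = c_1e^(-4t), x_2(t) = -2c_1e^(-4t) + c_2e^(-t), x_3(t) = 3c_1e^(-4t) - 2c_2e^(-t) + c_3e^(3t)

Coefficient matrix A = [[-4, 0, 0], [6, -1, 0], [-5, 8, 3]].
det(A - λI) = 0 gives eigenvalues λ = -4, -1, 3.
For λ=-4: eigenvector (1,-2,3).
For λ=-1: eigenvector (0,1,-2).
For λ=3: eigenvector (0,0,1).
General solution: c_1e^(-4t)(1,-2,3) + c_2e^(-t)(0,1,-2) + c_3e^(3t)(0,0,1).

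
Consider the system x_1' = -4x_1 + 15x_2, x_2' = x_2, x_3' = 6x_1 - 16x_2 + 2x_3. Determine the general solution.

x_1(t) = K_1e^(-4t) + 3K_3e^(t), x_2(t) = K_3e^(t), x_3(t) = -K_1e^(-4t) + K_2e^(2t) - 2K_3e^(t)

Coefficient matrix A = [[-4, 15, 0], [0, 1, 0], [6, -16, 2]].
det(A - λI) = 0 gives eigenvalues λ = -4, 2, 1.
For λ=-4: eigenvector (1,0,-1).
For λ=2: eigenvector (0,0,1).
For λ=1: eigenvector (3,1,-2).
General solution: K_1e^(-4t)(1,0,-1) + K_2e^(2t)(0,0,1) + K_3e^(t)(3,1,-2).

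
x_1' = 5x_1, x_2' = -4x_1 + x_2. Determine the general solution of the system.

Coefficient matrix A = [[5, 0], [-4, 1]].
Characteristic polynomial det(A - λI) = λ^2 - 6λ + 5 = 0.
Eigenvalues λ = 5, 1.
For λ=5: (A-λI) row 2 is [-4, -4], so an eigenvector is (-1, 1).
For λ=1: (A-λI) row 1 is [4, 0], so an eigenvector is (0, 1).
General solution: c_1e^(5t)(-1,1) + c_2e^(t)(0,1).

x_1(t) = -c_1e^(5t), x_2(t) = c_1e^(5t) + c_2e^(t)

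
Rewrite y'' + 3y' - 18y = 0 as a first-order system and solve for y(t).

y(t) = c_1e^(-6t) + c_2e^(3t)

Let x_1 = y, x_2 = y'. Then x_1' = x_2 and x_2' = 18x_1 - 3x_2.
A = [[0,1],[18,-3]]; det(A-λI) = λ^2 + 3λ - 18.
Eigenvalues λ = -6, 3 with eigenvectors (1,-6), (1,3).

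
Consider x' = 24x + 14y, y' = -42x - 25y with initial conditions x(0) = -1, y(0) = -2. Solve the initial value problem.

x(t) = -8e^(3t) + 7e^(-4t), y(t) = 12e^(3t) - 14e^(-4t)

Coefficient matrix A = [[24, 14], [-42, -25]].
Characteristic polynomial det(A - λI) = λ^2 + λ - 12 = 0.
Eigenvalues λ = 3, -4.
For λ=3: (A-λI) row 1 is [21, 14], so an eigenvector is (2, -3).
For λ=-4: (A-λI) row 1 is [28, 14], so an eigenvector is (-1, 2).
General solution: C_1e^(3t)(2,-3) + C_2e^(-4t)(-1,2).
Applying x(0)=-1, y(0)=-2 gives C_1=-4, C_2=-7.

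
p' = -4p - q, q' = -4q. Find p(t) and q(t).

p(t) = -c_1e^(-4t) - c_2te^(-4t) + c_2e^(-4t), q(t) = c_2e^(-4t)

Coefficient matrix A = [[-4, -1], [0, -4]].
Characteristic polynomial det(A - λI) = λ^2 + 8λ + 16 = 0.
Single eigenvalue λ = -4 with algebraic multiplicity 2.
Eigenvector v = (-1,0); generalized eigenvector w with (A-λI)w=v is (1,1).
General solution: e^(-4t)[c_1·v + c_2·(t·v + w)].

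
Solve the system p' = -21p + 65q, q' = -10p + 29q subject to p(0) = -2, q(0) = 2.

Coefficient matrix A = [[-21, 65], [-10, 29]].
Characteristic polynomial det(A - λI) = λ^2 - 8λ + 41 = 0.
Eigenvalues λ = 4 ± 5i (complex conjugate pair).
For λ=4+5i: an eigenvector is (-2,-1) - i(-3,-1) = (-2 + 3i, -1 + i).
A real fundamental pair from Re and Im of e^((4+5i)t)v: X_1 = e^(4t)(cos(5t)·(-2,-1) + sin(5t)·(-3,-1)), X_2 = e^(4t)(sin(5t)·(-2,-1) - cos(5t)·(-3,-1)).
General solution: c_1X_1 + c_2X_2.
Applying p(0)=-2, q(0)=2 gives c_1=-8, c_2=-6.

p(t) = 36e^(4t)sin(5t) - 2e^(4t)cos(5t), q(t) = 14e^(4t)sin(5t) + 2e^(4t)cos(5t)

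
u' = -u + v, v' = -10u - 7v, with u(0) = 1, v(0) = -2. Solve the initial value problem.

u(t) = e^(-4t)sin(t) + e^(-4t)cos(t), v(t) = -4e^(-4t)sin(t) - 2e^(-4t)cos(t)

Coefficient matrix A = [[-1, 1], [-10, -7]].
Characteristic polynomial det(A - λI) = λ^2 + 8λ + 17 = 0.
Eigenvalues λ = -4 ± i (complex conjugate pair).
For λ=-4+i: an eigenvector is (-1,3) - i(0,1) = (-1, 3 - i).
A real fundamental pair from Re and Im of e^((-4+i)t)v: X_1 = e^(-4t)(cos(t)·(-1,3) + sin(t)·(0,1)), X_2 = e^(-4t)(sin(t)·(-1,3) - cos(t)·(0,1)).
General solution: C_1X_1 + C_2X_2.
Applying u(0)=1, v(0)=-2 gives C_1=-1, C_2=-1.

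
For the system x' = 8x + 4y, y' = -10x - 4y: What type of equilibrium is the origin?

unstable spiral

A = [[8,4],[-10,-4]]; det(A-λI) = λ^2 - 4λ + 8.
λ = 2 ± 2i: positive real part.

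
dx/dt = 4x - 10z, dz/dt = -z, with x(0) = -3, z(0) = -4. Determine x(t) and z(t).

x(t) = 5e^(4t) - 8e^(-t), z(t) = -4e^(-t)

Coefficient matrix A = [[4, -10], [0, -1]].
Characteristic polynomial det(A - λI) = λ^2 - 3λ - 4 = 0.
Eigenvalues λ = 4, -1.
For λ=4: (A-λI) row 1 is [0, -10], so an eigenvector is (-1, 0).
For λ=-1: (A-λI) row 1 is [5, -10], so an eigenvector is (-2, -1).
General solution: K_1e^(4t)(-1,0) + K_2e^(-t)(-2,-1).
Applying x(0)=-3, z(0)=-4 gives K_1=-5, K_2=4.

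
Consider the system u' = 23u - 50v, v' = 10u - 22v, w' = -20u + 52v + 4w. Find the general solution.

Coefficient matrix A = [[23, -50, 0], [10, -22, 0], [-20, 52, 4]].
det(A - λI) = 0 gives eigenvalues λ = 3, -2, 4.
For λ=3: eigenvector (5,2,-4).
For λ=-2: eigenvector (2,1,-2).
For λ=4: eigenvector (0,0,1).
General solution: C_1e^(3t)(5,2,-4) + C_2e^(-2t)(2,1,-2) + C_3e^(4t)(0,0,1).

u(t) = 5C_1e^(3t) + 2C_2e^(-2t), v(t) = 2C_1e^(3t) + C_2e^(-2t), w(t) = -4C_1e^(3t) - 2C_2e^(-2t) + C_3e^(4t)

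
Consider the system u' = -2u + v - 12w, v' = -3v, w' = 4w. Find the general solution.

u(t) = c_1e^(-2t) - c_2e^(-3t) - 2c_3e^(4t), v(t) = c_2e^(-3t), w(t) = c_3e^(4t)

Coefficient matrix A = [[-2, 1, -12], [0, -3, 0], [0, 0, 4]].
det(A - λI) = 0 gives eigenvalues λ = -2, -3, 4.
For λ=-2: eigenvector (1,0,0).
For λ=-3: eigenvector (-1,1,0).
For λ=4: eigenvector (-2,0,1).
General solution: c_1e^(-2t)(1,0,0) + c_2e^(-3t)(-1,1,0) + c_3e^(4t)(-2,0,1).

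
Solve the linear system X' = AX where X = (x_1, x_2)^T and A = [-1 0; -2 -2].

Coefficient matrix A = [[-1, 0], [-2, -2]].
Characteristic polynomial det(A - λI) = λ^2 + 3λ + 2 = 0.
Eigenvalues λ = -2, -1.
For λ=-2: (A-λI) row 1 is [1, 0], so an eigenvector is (0, 1).
For λ=-1: (A-λI) row 2 is [-2, -1], so an eigenvector is (1, -2).
General solution: C_1e^(-2t)(0,1) + C_2e^(-t)(1,-2).

x_1(t) = C_2e^(-t), x_2(t) = C_1e^(-2t) - 2C_2e^(-t)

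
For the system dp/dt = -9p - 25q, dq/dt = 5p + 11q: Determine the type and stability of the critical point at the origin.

unstable spiral

A = [[-9,-25],[5,11]]; det(A-λI) = λ^2 - 2λ + 26.
λ = 1 ± 5i: positive real part.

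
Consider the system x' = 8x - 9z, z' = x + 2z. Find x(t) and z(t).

Coefficient matrix A = [[8, -9], [1, 2]].
Characteristic polynomial det(A - λI) = λ^2 - 10λ + 25 = 0.
Single eigenvalue λ = 5 with algebraic multiplicity 2.
Eigenvector v = (-3,-1); generalized eigenvector w with (A-λI)w=v is (2,1).
General solution: e^(5t)[K_1·v + K_2·(t·v + w)].

x(t) = -3K_1e^(5t) - 3K_2te^(5t) + 2K_2e^(5t), z(t) = -K_1e^(5t) - K_2te^(5t) + K_2e^(5t)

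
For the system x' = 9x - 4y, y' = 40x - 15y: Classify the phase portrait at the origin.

A = [[9,-4],[40,-15]]; det(A-λI) = λ^2 + 6λ + 25.
λ = -3 ± 4i: negative real part.

stable spiral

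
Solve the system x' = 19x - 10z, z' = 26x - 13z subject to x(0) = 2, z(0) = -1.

x(t) = 21e^(3t)sin(2t) + 2e^(3t)cos(2t), z(t) = 34e^(3t)sin(2t) - e^(3t)cos(2t)

Coefficient matrix A = [[19, -10], [26, -13]].
Characteristic polynomial det(A - λI) = λ^2 - 6λ + 13 = 0.
Eigenvalues λ = 3 ± 2i (complex conjugate pair).
For λ=3+2i: an eigenvector is (-1,-2) - i(2,3) = (-1 - 2i, -2 - 3i).
A real fundamental pair from Re and Im of e^((3+2i)t)v: X_1 = e^(3t)(cos(2t)·(-1,-2) + sin(2t)·(2,3)), X_2 = e^(3t)(sin(2t)·(-1,-2) - cos(2t)·(2,3)).
General solution: c_1X_1 + c_2X_2.
Applying x(0)=2, z(0)=-1 gives c_1=8, c_2=-5.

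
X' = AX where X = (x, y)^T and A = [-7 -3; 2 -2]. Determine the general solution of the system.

x(t) = c_1e^(-4t) - 3c_2e^(-5t), y(t) = -c_1e^(-4t) + 2c_2e^(-5t)

Coefficient matrix A = [[-7, -3], [2, -2]].
Characteristic polynomial det(A - λI) = λ^2 + 9λ + 20 = 0.
Eigenvalues λ = -4, -5.
For λ=-4: (A-λI) row 1 is [-3, -3], so an eigenvector is (1, -1).
For λ=-5: (A-λI) row 1 is [-2, -3], so an eigenvector is (-3, 2).
General solution: c_1e^(-4t)(1,-1) + c_2e^(-5t)(-3,2).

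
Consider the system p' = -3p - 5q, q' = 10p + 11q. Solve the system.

Coefficient matrix A = [[-3, -5], [10, 11]].
Characteristic polynomial det(A - λI) = λ^2 - 8λ + 17 = 0.
Eigenvalues λ = 4 ± i (complex conjugate pair).
For λ=4+i: an eigenvector is (-2,3) - i(-1,1) = (-2 + i, 3 - i).
A real fundamental pair from Re and Im of e^((4+i)t)v: X_1 = e^(4t)(cos(t)·(-2,3) + sin(t)·(-1,1)), X_2 = e^(4t)(sin(t)·(-2,3) - cos(t)·(-1,1)).
General solution: K_1X_1 + K_2X_2.

p(t) = -K_1e^(4t)sin(t) - 2K_1e^(4t)cos(t) - 2K_2e^(4t)sin(t) + K_2e^(4t)cos(t), q(t) = K_1e^(4t)sin(t) + 3K_1e^(4t)cos(t) + 3K_2e^(4t)sin(t) - K_2e^(4t)cos(t)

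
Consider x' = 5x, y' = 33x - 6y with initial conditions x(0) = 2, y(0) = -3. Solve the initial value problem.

Coefficient matrix A = [[5, 0], [33, -6]].
Characteristic polynomial det(A - λI) = λ^2 + λ - 30 = 0.
Eigenvalues λ = -6, 5.
For λ=-6: (A-λI) row 1 is [11, 0], so an eigenvector is (0, -1).
For λ=5: (A-λI) row 2 is [33, -11], so an eigenvector is (-1, -3).
General solution: K_1e^(-6t)(0,-1) + K_2e^(5t)(-1,-3).
Applying x(0)=2, y(0)=-3 gives K_1=9, K_2=-2.

x(t) = 2e^(5t), y(t) = 6e^(5t) - 9e^(-6t)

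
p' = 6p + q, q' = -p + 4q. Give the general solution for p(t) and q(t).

Coefficient matrix A = [[6, 1], [-1, 4]].
Characteristic polynomial det(A - λI) = λ^2 - 10λ + 25 = 0.
Single eigenvalue λ = 5 with algebraic multiplicity 2.
Eigenvector v = (1,-1); generalized eigenvector w with (A-λI)w=v is (1,0).
General solution: e^(5t)[C_1·v + C_2·(t·v + w)].

p(t) = C_1e^(5t) + C_2te^(5t) + C_2e^(5t), q(t) = -C_1e^(5t) - C_2te^(5t)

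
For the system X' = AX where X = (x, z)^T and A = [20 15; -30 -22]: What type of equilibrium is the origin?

A = [[20,15],[-30,-22]]; det(A-λI) = λ^2 + 2λ + 10.
λ = -1 ± 3i: negative real part.

stable spiral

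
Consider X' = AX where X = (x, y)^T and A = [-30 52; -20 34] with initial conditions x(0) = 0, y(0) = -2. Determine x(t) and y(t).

Coefficient matrix A = [[-30, 52], [-20, 34]].
Characteristic polynomial det(A - λI) = λ^2 - 4λ + 20 = 0.
Eigenvalues λ = 2 ± 4i (complex conjugate pair).
For λ=2+4i: an eigenvector is (2,1) - i(-3,-2) = (2 + 3i, 1 + 2i).
A real fundamental pair from Re and Im of e^((2+4i)t)v: X_1 = e^(2t)(cos(4t)·(2,1) + sin(4t)·(-3,-2)), X_2 = e^(2t)(sin(4t)·(2,1) - cos(4t)·(-3,-2)).
General solution: C_1X_1 + C_2X_2.
Applying x(0)=0, y(0)=-2 gives C_1=6, C_2=-4.

x(t) = -26e^(2t)sin(4t), y(t) = -16e^(2t)sin(4t) - 2e^(2t)cos(4t)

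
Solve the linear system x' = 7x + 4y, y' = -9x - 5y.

Coefficient matrix A = [[7, 4], [-9, -5]].
Characteristic polynomial det(A - λI) = λ^2 - 2λ + 1 = 0.
Single eigenvalue λ = 1 with algebraic multiplicity 2.
Eigenvector v = (2,-3); generalized eigenvector w with (A-λI)w=v is (-1,2).
General solution: e^(t)[c_1·v + c_2·(t·v + w)].

x(t) = 2c_1e^(t) + 2c_2te^(t) - c_2e^(t), y(t) = -3c_1e^(t) - 3c_2te^(t) + 2c_2e^(t)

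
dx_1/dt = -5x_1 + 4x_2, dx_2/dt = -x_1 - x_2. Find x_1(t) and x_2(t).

x_1(t) = -2c_1e^(-3t) - 2c_2te^(-3t) + 3c_2e^(-3t), x_2(t) = -c_1e^(-3t) - c_2te^(-3t) + c_2e^(-3t)

Coefficient matrix A = [[-5, 4], [-1, -1]].
Characteristic polynomial det(A - λI) = λ^2 + 6λ + 9 = 0.
Single eigenvalue λ = -3 with algebraic multiplicity 2.
Eigenvector v = (-2,-1); generalized eigenvector w with (A-λI)w=v is (3,1).
General solution: e^(-3t)[c_1·v + c_2·(t·v + w)].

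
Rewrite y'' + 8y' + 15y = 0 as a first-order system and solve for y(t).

Let x_1 = y, x_2 = y'. Then x_1' = x_2 and x_2' = -15x_1 - 8x_2.
A = [[0,1],[-15,-8]]; det(A-λI) = λ^2 + 8λ + 15.
Eigenvalues λ = -5, -3 with eigenvectors (1,-5), (1,-3).

y(t) = c_1e^(-5t) + c_2e^(-3t)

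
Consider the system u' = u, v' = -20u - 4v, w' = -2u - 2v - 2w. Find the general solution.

Coefficient matrix A = [[1, 0, 0], [-20, -4, 0], [-2, -2, -2]].
det(A - λI) = 0 gives eigenvalues λ = 1, -4, -2.
For λ=1: eigenvector (1,-4,2).
For λ=-4: eigenvector (0,1,1).
For λ=-2: eigenvector (0,0,1).
General solution: K_1e^(t)(1,-4,2) + K_2e^(-4t)(0,1,1) + K_3e^(-2t)(0,0,1).

u(t) = K_1e^(t), v(t) = -4K_1e^(t) + K_2e^(-4t), w(t) = 2K_1e^(t) + K_2e^(-4t) + K_3e^(-2t)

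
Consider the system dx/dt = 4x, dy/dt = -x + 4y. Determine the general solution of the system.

x(t) = C_2e^(4t), y(t) = -C_1e^(4t) - C_2te^(4t) - 3C_2e^(4t)

Coefficient matrix A = [[4, 0], [-1, 4]].
Characteristic polynomial det(A - λI) = λ^2 - 8λ + 16 = 0.
Single eigenvalue λ = 4 with algebraic multiplicity 2.
Eigenvector v = (0,-1); generalized eigenvector w with (A-λI)w=v is (1,-3).
General solution: e^(4t)[C_1·v + C_2·(t·v + w)].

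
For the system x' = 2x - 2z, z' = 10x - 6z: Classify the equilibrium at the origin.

A = [[2,-2],[10,-6]]; det(A-λI) = λ^2 + 4λ + 8.
λ = -2 ± 2i: negative real part.

stable spiral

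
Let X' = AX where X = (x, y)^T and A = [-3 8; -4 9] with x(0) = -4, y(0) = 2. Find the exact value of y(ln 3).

1926

A = [[-3,8],[-4,9]]; eigenvalues λ = 1, 5.
Eigenvectors: (2,1) for λ=1, (1,1) for λ=5.
From the initial condition, c_1 = -6, c_2 = 8.
y(ln 3) = (-6)(3^1)(1) + (8)(3^5)(1) = 1926.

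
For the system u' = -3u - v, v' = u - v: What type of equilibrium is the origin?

A = [[-3,-1],[1,-1]]; det(A-λI) = λ^2 + 4λ + 4.
repeated λ = -2 with a single eigenvector.

stable improper node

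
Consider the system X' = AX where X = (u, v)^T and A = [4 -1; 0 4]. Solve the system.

Coefficient matrix A = [[4, -1], [0, 4]].
Characteristic polynomial det(A - λI) = λ^2 - 8λ + 16 = 0.
Single eigenvalue λ = 4 with algebraic multiplicity 2.
Eigenvector v = (1,0); generalized eigenvector w with (A-λI)w=v is (-1,-1).
General solution: e^(4t)[K_1·v + K_2·(t·v + w)].

u(t) = K_1e^(4t) + K_2te^(4t) - K_2e^(4t), v(t) = -K_2e^(4t)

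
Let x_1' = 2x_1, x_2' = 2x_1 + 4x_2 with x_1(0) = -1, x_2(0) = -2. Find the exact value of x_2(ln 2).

-44

A = [[2,0],[2,4]]; eigenvalues λ = 4, 2.
Eigenvectors: (0,-1) for λ=4, (-1,1) for λ=2.
From the initial condition, c_1 = 3, c_2 = 1.
x_2(ln 2) = (3)(2^4)(-1) + (1)(2^2)(1) = -44.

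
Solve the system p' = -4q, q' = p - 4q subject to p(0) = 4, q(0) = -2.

Coefficient matrix A = [[0, -4], [1, -4]].
Characteristic polynomial det(A - λI) = λ^2 + 4λ + 4 = 0.
Single eigenvalue λ = -2 with algebraic multiplicity 2.
Eigenvector v = (-2,-1); generalized eigenvector w with (A-λI)w=v is (1,1).
General solution: e^(-2t)[C_1·v + C_2·(t·v + w)].
Applying p(0)=4, q(0)=-2 gives C_1=-6, C_2=-8.

p(t) = 16te^(-2t) + 4e^(-2t), q(t) = 8te^(-2t) - 2e^(-2t)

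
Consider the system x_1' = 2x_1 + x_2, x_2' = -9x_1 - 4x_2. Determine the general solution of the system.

Coefficient matrix A = [[2, 1], [-9, -4]].
Characteristic polynomial det(A - λI) = λ^2 + 2λ + 1 = 0.
Single eigenvalue λ = -1 with algebraic multiplicity 2.
Eigenvector v = (1,-3); generalized eigenvector w with (A-λI)w=v is (0,1).
General solution: e^(-t)[c_1·v + c_2·(t·v + w)].

x_1(t) = c_1e^(-t) + c_2te^(-t), x_2(t) = -3c_1e^(-t) - 3c_2te^(-t) + c_2e^(-t)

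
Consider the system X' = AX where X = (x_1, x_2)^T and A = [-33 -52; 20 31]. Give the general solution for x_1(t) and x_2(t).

x_1(t) = -3K_1e^(-t)sin(4t) + 2K_1e^(-t)cos(4t) + 2K_2e^(-t)sin(4t) + 3K_2e^(-t)cos(4t), x_2(t) = 2K_1e^(-t)sin(4t) - K_1e^(-t)cos(4t) - K_2e^(-t)sin(4t) - 2K_2e^(-t)cos(4t)

Coefficient matrix A = [[-33, -52], [20, 31]].
Characteristic polynomial det(A - λI) = λ^2 + 2λ + 17 = 0.
Eigenvalues λ = -1 ± 4i (complex conjugate pair).
For λ=-1+4i: an eigenvector is (2,-1) - i(-3,2) = (2 + 3i, -1 - 2i).
A real fundamental pair from Re and Im of e^((-1+4i)t)v: X_1 = e^(-t)(cos(4t)·(2,-1) + sin(4t)·(-3,2)), X_2 = e^(-t)(sin(4t)·(2,-1) - cos(4t)·(-3,2)).
General solution: K_1X_1 + K_2X_2.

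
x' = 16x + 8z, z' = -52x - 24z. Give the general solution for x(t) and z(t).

x(t) = K_1e^(-4t)sin(4t) - K_1e^(-4t)cos(4t) - K_2e^(-4t)sin(4t) - K_2e^(-4t)cos(4t), z(t) = -2K_1e^(-4t)sin(4t) + 3K_1e^(-4t)cos(4t) + 3K_2e^(-4t)sin(4t) + 2K_2e^(-4t)cos(4t)

Coefficient matrix A = [[16, 8], [-52, -24]].
Characteristic polynomial det(A - λI) = λ^2 + 8λ + 32 = 0.
Eigenvalues λ = -4 ± 4i (complex conjugate pair).
For λ=-4+4i: an eigenvector is (-1,3) - i(1,-2) = (-1 - i, 3 + 2i).
A real fundamental pair from Re and Im of e^((-4+4i)t)v: X_1 = e^(-4t)(cos(4t)·(-1,3) + sin(4t)·(1,-2)), X_2 = e^(-4t)(sin(4t)·(-1,3) - cos(4t)·(1,-2)).
General solution: K_1X_1 + K_2X_2.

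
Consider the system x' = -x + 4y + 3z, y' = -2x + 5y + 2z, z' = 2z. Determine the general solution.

x(t) = c_1e^(2t) + c_2e^(3t) + 2c_3e^(t), y(t) = c_2e^(3t) + c_3e^(t), z(t) = c_1e^(2t)

Coefficient matrix A = [[-1, 4, 3], [-2, 5, 2], [0, 0, 2]].
det(A - λI) = 0 gives eigenvalues λ = 2, 3, 1.
For λ=2: eigenvector (1,0,1).
For λ=3: eigenvector (1,1,0).
For λ=1: eigenvector (2,1,0).
General solution: c_1e^(2t)(1,0,1) + c_2e^(3t)(1,1,0) + c_3e^(t)(2,1,0).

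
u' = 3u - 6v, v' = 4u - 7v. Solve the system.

u(t) = 3c_1e^(-t) - c_2e^(-3t), v(t) = 2c_1e^(-t) - c_2e^(-3t)

Coefficient matrix A = [[3, -6], [4, -7]].
Characteristic polynomial det(A - λI) = λ^2 + 4λ + 3 = 0.
Eigenvalues λ = -1, -3.
For λ=-1: (A-λI) row 1 is [4, -6], so an eigenvector is (3, 2).
For λ=-3: (A-λI) row 1 is [6, -6], so an eigenvector is (-1, -1).
General solution: c_1e^(-t)(3,2) + c_2e^(-3t)(-1,-1).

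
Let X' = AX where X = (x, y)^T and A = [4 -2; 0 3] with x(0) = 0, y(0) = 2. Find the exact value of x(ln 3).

A = [[4,-2],[0,3]]; eigenvalues λ = 4, 3.
Eigenvectors: (1,0) for λ=4, (-2,-1) for λ=3.
From the initial condition, c_1 = -4, c_2 = -2.
x(ln 3) = (-4)(3^4)(1) + (-2)(3^3)(-2) = -216.

-216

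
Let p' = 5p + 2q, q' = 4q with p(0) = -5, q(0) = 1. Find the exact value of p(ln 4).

-3584

A = [[5,2],[0,4]]; eigenvalues λ = 4, 5.
Eigenvectors: (2,-1) for λ=4, (1,0) for λ=5.
From the initial condition, c_1 = -1, c_2 = -3.
p(ln 4) = (-1)(4^4)(2) + (-3)(4^5)(1) = -3584.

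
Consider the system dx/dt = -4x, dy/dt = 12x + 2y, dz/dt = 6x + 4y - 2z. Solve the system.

Coefficient matrix A = [[-4, 0, 0], [12, 2, 0], [6, 4, -2]].
det(A - λI) = 0 gives eigenvalues λ = -2, 2, -4.
For λ=-2: eigenvector (0,0,1).
For λ=2: eigenvector (0,1,1).
For λ=-4: eigenvector (1,-2,1).
General solution: c_1e^(-2t)(0,0,1) + c_2e^(2t)(0,1,1) + c_3e^(-4t)(1,-2,1).

x(t) = c_3e^(-4t), y(t) = c_2e^(2t) - 2c_3e^(-4t), z(t) = c_1e^(-2t) + c_2e^(2t) + c_3e^(-4t)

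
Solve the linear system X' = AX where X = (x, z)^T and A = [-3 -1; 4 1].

Coefficient matrix A = [[-3, -1], [4, 1]].
Characteristic polynomial det(A - λI) = λ^2 + 2λ + 1 = 0.
Single eigenvalue λ = -1 with algebraic multiplicity 2.
Eigenvector v = (-1,2); generalized eigenvector w with (A-λI)w=v is (1,-1).
General solution: e^(-t)[c_1·v + c_2·(t·v + w)].

x(t) = -c_1e^(-t) - c_2te^(-t) + c_2e^(-t), z(t) = 2c_1e^(-t) + 2c_2te^(-t) - c_2e^(-t)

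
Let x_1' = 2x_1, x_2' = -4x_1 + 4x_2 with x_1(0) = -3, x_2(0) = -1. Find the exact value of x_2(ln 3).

351

A = [[2,0],[-4,4]]; eigenvalues λ = 2, 4.
Eigenvectors: (-1,-2) for λ=2, (0,-1) for λ=4.
From the initial condition, c_1 = 3, c_2 = -5.
x_2(ln 3) = (3)(3^2)(-2) + (-5)(3^4)(-1) = 351.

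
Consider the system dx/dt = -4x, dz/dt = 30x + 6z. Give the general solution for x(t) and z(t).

Coefficient matrix A = [[-4, 0], [30, 6]].
Characteristic polynomial det(A - λI) = λ^2 - 2λ - 24 = 0.
Eigenvalues λ = 6, -4.
For λ=6: (A-λI) row 1 is [-10, 0], so an eigenvector is (0, -1).
For λ=-4: (A-λI) row 2 is [30, 10], so an eigenvector is (1, -3).
General solution: K_1e^(6t)(0,-1) + K_2e^(-4t)(1,-3).

x(t) = K_2e^(-4t), z(t) = -K_1e^(6t) - 3K_2e^(-4t)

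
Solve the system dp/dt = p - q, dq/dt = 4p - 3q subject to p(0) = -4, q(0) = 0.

p(t) = -8te^(-t) - 4e^(-t), q(t) = -16te^(-t)

Coefficient matrix A = [[1, -1], [4, -3]].
Characteristic polynomial det(A - λI) = λ^2 + 2λ + 1 = 0.
Single eigenvalue λ = -1 with algebraic multiplicity 2.
Eigenvector v = (1,2); generalized eigenvector w with (A-λI)w=v is (1,1).
General solution: e^(-t)[c_1·v + c_2·(t·v + w)].
Applying p(0)=-4, q(0)=0 gives c_1=4, c_2=-8.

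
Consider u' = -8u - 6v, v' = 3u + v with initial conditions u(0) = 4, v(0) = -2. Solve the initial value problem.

u(t) = 4e^(-5t), v(t) = -2e^(-5t)

Coefficient matrix A = [[-8, -6], [3, 1]].
Characteristic polynomial det(A - λI) = λ^2 + 7λ + 10 = 0.
Eigenvalues λ = -2, -5.
For λ=-2: (A-λI) row 1 is [-6, -6], so an eigenvector is (-1, 1).
For λ=-5: (A-λI) row 1 is [-3, -6], so an eigenvector is (2, -1).
General solution: C_1e^(-2t)(-1,1) + C_2e^(-5t)(2,-1).
Applying u(0)=4, v(0)=-2 gives C_1=0, C_2=2.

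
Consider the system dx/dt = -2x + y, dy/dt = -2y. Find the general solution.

Coefficient matrix A = [[-2, 1], [0, -2]].
Characteristic polynomial det(A - λI) = λ^2 + 4λ + 4 = 0.
Single eigenvalue λ = -2 with algebraic multiplicity 2.
Eigenvector v = (-1,0); generalized eigenvector w with (A-λI)w=v is (-2,-1).
General solution: e^(-2t)[K_1·v + K_2·(t·v + w)].

x(t) = -K_1e^(-2t) - K_2te^(-2t) - 2K_2e^(-2t), y(t) = -K_2e^(-2t)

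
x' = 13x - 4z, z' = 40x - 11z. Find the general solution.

x(t) = K_1e^(t)cos(4t) + K_2e^(t)sin(4t), z(t) = K_1e^(t)sin(4t) + 3K_1e^(t)cos(4t) + 3K_2e^(t)sin(4t) - K_2e^(t)cos(4t)

Coefficient matrix A = [[13, -4], [40, -11]].
Characteristic polynomial det(A - λI) = λ^2 - 2λ + 17 = 0.
Eigenvalues λ = 1 ± 4i (complex conjugate pair).
For λ=1+4i: an eigenvector is (1,3) - i(0,1) = (1, 3 - i).
A real fundamental pair from Re and Im of e^((1+4i)t)v: X_1 = e^(t)(cos(4t)·(1,3) + sin(4t)·(0,1)), X_2 = e^(t)(sin(4t)·(1,3) - cos(4t)·(0,1)).
General solution: K_1X_1 + K_2X_2.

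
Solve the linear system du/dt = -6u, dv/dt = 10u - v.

u(t) = c_2e^(-6t), v(t) = -c_1e^(-t) - 2c_2e^(-6t)

Coefficient matrix A = [[-6, 0], [10, -1]].
Characteristic polynomial det(A - λI) = λ^2 + 7λ + 6 = 0.
Eigenvalues λ = -1, -6.
For λ=-1: (A-λI) row 1 is [-5, 0], so an eigenvector is (0, -1).
For λ=-6: (A-λI) row 2 is [10, 5], so an eigenvector is (1, -2).
General solution: c_1e^(-t)(0,-1) + c_2e^(-6t)(1,-2).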